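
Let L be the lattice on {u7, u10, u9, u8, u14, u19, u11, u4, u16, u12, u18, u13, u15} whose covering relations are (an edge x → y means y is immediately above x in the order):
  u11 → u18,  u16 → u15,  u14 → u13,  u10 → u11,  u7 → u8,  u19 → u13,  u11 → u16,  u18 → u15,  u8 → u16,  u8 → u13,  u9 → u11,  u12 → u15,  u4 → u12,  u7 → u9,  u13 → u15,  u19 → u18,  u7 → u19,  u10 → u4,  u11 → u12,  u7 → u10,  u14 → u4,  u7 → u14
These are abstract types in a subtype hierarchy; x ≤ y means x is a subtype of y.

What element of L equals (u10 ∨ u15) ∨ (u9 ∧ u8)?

u15

u10 ∨ u15 = u15
u9 ∧ u8 = u7
u15 ∨ u7 = u15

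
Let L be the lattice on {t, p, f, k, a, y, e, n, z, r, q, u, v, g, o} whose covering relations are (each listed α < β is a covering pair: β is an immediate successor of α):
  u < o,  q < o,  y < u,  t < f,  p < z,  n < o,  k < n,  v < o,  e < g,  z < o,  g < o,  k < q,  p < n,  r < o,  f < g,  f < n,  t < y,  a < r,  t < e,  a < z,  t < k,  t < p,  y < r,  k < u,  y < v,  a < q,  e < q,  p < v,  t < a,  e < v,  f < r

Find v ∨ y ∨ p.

v

Common upper bounds of {v, y, p}: o, v.
The least among these is v.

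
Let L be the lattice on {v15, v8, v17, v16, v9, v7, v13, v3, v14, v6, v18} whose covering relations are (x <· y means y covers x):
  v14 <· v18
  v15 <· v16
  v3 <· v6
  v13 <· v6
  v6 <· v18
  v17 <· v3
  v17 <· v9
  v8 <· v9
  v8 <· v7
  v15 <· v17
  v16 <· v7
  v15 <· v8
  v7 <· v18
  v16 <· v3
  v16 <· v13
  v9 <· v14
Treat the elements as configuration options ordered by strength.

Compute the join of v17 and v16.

Common upper bounds of {v17, v16}: v18, v3, v6.
The least among these is v3.

v3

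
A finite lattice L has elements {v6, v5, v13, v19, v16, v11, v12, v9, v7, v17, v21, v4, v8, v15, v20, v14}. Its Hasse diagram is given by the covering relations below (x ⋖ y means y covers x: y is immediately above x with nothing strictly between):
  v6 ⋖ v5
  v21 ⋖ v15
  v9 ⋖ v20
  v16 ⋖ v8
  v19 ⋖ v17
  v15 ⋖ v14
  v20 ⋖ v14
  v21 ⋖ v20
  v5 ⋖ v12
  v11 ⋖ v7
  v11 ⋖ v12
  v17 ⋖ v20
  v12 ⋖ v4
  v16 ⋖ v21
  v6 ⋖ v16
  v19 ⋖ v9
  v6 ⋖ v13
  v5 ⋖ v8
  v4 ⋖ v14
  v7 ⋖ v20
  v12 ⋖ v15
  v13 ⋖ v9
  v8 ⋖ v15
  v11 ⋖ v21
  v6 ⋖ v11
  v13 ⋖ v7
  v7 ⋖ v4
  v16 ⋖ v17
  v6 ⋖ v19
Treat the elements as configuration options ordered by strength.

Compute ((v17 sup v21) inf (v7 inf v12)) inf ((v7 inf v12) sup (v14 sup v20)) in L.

v11

v17 ∨ v21 = v20
v7 ∧ v12 = v11
v20 ∧ v11 = v11
v7 ∧ v12 = v11
v14 ∨ v20 = v14
v11 ∨ v14 = v14
v11 ∧ v14 = v11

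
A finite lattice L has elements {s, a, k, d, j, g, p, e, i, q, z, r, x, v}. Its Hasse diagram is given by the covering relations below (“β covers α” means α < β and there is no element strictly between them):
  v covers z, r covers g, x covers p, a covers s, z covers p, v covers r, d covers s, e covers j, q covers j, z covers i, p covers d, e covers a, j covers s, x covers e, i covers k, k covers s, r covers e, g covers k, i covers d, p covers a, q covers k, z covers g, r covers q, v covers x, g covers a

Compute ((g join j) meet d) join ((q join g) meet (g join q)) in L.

r

g ∨ j = r
r ∧ d = s
q ∨ g = r
g ∨ q = r
r ∧ r = r
s ∨ r = r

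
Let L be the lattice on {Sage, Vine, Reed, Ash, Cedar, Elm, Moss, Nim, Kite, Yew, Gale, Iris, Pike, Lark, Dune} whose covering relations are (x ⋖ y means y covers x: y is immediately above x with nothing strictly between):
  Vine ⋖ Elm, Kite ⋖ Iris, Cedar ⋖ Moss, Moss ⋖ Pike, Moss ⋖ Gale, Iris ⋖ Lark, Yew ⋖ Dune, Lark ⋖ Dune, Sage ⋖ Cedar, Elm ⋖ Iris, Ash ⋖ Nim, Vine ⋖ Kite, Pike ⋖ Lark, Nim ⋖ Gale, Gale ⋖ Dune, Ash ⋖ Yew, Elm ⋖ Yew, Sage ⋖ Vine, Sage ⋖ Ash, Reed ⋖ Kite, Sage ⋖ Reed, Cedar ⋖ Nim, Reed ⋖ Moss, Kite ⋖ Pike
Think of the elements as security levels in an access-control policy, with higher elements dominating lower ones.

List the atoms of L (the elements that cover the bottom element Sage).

The atoms are exactly the elements that cover Sage: Ash, Cedar, Reed, Vine.

Ash, Cedar, Reed, Vine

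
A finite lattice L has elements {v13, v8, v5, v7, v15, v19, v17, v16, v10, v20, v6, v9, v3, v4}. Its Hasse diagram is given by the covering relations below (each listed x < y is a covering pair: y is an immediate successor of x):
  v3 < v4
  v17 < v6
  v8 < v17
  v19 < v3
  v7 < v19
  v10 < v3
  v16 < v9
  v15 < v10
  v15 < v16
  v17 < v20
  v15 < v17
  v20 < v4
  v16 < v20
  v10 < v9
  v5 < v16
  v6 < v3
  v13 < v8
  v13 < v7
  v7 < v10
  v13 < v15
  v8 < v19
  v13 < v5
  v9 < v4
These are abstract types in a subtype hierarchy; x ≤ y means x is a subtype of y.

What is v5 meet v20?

v5

Common lower bounds of {v5, v20}: v13, v5.
The greatest among these is v5.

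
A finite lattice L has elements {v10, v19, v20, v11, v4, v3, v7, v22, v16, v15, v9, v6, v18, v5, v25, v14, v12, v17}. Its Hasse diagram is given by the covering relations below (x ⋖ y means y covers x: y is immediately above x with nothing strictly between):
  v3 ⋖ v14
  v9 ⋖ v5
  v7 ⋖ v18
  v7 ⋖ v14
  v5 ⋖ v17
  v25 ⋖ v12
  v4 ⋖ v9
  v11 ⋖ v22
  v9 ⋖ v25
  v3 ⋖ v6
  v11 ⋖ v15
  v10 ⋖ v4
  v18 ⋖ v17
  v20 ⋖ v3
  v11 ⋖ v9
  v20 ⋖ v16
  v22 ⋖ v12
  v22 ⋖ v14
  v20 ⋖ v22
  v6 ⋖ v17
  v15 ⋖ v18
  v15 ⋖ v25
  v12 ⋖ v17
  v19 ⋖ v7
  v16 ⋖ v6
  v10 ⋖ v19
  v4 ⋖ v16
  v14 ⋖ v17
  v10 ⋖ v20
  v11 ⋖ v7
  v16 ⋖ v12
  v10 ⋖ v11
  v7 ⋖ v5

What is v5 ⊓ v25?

v9

Common lower bounds of {v5, v25}: v10, v11, v4, v9.
The greatest among these is v9.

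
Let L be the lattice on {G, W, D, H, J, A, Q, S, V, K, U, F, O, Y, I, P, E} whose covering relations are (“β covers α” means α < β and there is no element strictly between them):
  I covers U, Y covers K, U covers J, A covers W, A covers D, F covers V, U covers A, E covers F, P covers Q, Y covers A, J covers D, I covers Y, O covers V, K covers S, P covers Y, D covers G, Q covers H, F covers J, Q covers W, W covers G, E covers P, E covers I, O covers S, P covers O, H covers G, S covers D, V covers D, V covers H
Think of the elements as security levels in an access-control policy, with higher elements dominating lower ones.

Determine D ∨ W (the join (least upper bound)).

A

Common upper bounds of {D, W}: A, E, I, P, U, Y.
The least among these is A.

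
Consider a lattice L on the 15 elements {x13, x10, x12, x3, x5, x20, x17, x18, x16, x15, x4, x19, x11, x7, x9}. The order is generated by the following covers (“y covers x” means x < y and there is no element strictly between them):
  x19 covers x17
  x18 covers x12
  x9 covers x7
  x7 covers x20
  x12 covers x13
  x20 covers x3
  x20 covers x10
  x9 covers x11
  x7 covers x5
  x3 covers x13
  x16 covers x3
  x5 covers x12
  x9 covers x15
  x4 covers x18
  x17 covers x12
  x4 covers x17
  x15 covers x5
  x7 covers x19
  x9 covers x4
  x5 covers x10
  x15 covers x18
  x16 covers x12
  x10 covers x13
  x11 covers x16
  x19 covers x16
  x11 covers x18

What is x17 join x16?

x19

Common upper bounds of {x17, x16}: x19, x7, x9.
The least among these is x19.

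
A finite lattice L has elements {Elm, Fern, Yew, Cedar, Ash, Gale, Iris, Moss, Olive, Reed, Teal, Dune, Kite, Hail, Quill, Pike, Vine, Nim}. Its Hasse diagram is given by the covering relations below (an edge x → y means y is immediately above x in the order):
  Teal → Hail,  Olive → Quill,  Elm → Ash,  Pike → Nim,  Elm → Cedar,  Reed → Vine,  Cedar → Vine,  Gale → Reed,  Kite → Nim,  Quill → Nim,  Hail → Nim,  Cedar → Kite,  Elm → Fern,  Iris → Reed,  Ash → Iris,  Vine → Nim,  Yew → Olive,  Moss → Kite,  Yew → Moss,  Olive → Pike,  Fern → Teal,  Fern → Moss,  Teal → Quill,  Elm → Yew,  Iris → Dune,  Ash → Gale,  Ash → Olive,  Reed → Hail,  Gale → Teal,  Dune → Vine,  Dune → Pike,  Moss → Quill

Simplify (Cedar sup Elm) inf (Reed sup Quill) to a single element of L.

Cedar ∨ Elm = Cedar
Reed ∨ Quill = Nim
Cedar ∧ Nim = Cedar

Cedar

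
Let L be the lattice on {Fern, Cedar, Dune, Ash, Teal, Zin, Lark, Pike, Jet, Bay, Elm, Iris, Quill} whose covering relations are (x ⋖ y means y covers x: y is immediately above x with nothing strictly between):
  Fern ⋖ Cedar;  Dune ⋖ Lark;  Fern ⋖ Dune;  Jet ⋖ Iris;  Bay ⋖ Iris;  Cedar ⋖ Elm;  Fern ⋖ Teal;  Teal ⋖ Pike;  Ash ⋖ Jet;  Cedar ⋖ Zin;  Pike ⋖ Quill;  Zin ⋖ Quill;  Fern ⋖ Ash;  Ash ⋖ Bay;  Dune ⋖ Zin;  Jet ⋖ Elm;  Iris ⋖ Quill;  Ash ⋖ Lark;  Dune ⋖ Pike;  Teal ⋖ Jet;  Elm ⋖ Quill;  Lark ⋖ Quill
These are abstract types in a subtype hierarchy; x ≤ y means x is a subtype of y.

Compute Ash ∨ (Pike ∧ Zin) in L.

Lark

Pike ∧ Zin = Dune
Ash ∨ Dune = Lark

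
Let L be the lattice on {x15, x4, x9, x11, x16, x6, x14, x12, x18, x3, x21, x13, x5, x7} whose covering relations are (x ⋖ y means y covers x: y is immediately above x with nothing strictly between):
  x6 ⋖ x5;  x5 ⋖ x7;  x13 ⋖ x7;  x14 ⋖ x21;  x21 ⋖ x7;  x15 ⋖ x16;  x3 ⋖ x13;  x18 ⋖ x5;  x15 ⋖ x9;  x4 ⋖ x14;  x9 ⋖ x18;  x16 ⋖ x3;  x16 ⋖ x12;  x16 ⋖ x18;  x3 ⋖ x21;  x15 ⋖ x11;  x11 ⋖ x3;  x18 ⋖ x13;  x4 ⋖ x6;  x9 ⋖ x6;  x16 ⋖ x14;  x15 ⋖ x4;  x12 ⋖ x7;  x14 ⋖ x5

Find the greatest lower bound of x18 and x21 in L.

x16

Common lower bounds of {x18, x21}: x15, x16.
The greatest among these is x16.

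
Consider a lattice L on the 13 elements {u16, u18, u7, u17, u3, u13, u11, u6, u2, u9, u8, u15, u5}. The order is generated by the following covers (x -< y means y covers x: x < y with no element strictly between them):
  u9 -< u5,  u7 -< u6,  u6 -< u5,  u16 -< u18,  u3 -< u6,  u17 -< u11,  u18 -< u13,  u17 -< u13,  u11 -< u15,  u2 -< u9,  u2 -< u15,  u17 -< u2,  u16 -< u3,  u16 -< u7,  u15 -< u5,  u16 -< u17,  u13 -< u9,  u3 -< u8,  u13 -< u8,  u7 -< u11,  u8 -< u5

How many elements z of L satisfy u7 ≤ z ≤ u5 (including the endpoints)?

5

The interval [u7, u5] = {u11, u15, u5, u6, u7}, which has 5 elements.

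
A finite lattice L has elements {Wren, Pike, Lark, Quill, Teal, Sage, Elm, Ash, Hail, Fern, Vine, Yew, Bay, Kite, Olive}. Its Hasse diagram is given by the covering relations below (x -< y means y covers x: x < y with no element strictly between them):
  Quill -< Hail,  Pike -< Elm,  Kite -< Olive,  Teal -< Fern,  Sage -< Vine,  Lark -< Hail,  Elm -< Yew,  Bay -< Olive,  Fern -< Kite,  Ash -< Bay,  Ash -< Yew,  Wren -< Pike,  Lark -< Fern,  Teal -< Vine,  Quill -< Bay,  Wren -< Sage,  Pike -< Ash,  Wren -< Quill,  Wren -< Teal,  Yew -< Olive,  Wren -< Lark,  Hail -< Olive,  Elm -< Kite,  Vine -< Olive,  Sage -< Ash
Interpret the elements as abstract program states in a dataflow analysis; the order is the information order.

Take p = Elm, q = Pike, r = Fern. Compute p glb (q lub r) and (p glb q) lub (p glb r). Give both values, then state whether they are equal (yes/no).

q lub r = Kite, so p glb (q lub r) = Elm glb Kite = Elm.
p glb q = Pike and p glb r = Wren, so (p glb q) lub (p glb r) = Pike lub Wren = Pike.
Equal: no.

Elm; Pike; no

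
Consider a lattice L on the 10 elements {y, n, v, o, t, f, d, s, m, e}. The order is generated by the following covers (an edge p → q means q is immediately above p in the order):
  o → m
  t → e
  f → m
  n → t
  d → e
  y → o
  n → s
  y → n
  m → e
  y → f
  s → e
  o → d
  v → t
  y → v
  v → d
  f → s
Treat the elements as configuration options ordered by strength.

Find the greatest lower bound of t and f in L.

y

Common lower bounds of {t, f}: y.
The greatest among these is y.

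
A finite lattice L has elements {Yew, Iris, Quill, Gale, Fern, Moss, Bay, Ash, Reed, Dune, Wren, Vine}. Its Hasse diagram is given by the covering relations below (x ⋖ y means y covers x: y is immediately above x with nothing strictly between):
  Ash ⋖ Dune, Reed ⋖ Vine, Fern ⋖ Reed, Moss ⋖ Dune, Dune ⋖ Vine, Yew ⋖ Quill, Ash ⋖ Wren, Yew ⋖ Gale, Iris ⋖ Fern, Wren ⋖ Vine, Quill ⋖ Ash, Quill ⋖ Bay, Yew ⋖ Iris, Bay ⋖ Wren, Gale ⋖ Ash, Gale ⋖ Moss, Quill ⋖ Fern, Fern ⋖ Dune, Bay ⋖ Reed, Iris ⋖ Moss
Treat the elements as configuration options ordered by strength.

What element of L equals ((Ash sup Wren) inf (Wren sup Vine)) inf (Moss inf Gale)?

Gale

Ash ∨ Wren = Wren
Wren ∨ Vine = Vine
Wren ∧ Vine = Wren
Moss ∧ Gale = Gale
Wren ∧ Gale = Gale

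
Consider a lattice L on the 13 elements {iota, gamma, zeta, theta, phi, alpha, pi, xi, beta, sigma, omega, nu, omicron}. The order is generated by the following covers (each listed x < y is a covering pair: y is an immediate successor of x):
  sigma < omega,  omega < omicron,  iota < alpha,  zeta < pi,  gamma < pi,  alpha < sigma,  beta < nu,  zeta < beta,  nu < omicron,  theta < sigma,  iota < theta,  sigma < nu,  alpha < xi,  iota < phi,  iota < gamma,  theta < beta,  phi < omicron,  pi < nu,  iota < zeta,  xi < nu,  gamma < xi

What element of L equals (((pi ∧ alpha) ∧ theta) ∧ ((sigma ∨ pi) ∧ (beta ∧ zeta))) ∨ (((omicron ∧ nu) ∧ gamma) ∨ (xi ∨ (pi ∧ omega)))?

pi ∧ alpha = iota
iota ∧ theta = iota
sigma ∨ pi = nu
beta ∧ zeta = zeta
nu ∧ zeta = zeta
iota ∧ zeta = iota
omicron ∧ nu = nu
nu ∧ gamma = gamma
pi ∧ omega = iota
xi ∨ iota = xi
gamma ∨ xi = xi
iota ∨ xi = xi

xi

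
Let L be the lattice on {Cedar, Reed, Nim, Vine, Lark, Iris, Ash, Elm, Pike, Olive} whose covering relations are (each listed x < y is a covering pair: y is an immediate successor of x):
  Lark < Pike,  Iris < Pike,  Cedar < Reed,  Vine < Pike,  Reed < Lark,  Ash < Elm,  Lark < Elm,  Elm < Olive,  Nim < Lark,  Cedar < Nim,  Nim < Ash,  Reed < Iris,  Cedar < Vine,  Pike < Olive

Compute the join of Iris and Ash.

Common upper bounds of {Iris, Ash}: Olive.
The least among these is Olive.

Olive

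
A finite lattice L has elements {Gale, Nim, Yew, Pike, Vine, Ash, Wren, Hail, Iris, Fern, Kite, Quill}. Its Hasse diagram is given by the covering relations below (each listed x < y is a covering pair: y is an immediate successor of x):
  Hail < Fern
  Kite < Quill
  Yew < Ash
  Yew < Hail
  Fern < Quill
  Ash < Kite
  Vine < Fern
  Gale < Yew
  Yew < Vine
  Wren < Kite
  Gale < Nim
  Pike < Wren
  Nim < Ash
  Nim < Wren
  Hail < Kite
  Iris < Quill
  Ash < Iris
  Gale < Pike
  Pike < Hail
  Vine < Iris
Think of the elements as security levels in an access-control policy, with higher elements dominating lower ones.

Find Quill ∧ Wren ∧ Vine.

Gale

Common lower bounds of {Quill, Wren, Vine}: Gale.
The greatest among these is Gale.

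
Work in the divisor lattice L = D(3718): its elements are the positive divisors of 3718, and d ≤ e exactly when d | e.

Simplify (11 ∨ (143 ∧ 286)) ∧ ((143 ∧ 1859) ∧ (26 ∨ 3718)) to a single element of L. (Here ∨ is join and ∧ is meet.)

143 ∧ 286 = 143
11 ∨ 143 = 143
143 ∧ 1859 = 143
26 ∨ 3718 = 3718
143 ∧ 3718 = 143
143 ∧ 143 = 143

143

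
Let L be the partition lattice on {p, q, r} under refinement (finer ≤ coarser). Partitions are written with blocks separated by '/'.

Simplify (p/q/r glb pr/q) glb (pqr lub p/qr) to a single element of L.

p/q/r

p/q/r ∧ pr/q = p/q/r
pqr ∨ p/qr = pqr
p/q/r ∧ pqr = p/q/r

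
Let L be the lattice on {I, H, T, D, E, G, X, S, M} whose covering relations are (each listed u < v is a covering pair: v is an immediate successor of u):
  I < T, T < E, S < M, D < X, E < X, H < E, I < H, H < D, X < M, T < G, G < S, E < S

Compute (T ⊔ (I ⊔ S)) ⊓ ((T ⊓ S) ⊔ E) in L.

E

I ∨ S = S
T ∨ S = S
T ∧ S = T
T ∨ E = E
S ∧ E = E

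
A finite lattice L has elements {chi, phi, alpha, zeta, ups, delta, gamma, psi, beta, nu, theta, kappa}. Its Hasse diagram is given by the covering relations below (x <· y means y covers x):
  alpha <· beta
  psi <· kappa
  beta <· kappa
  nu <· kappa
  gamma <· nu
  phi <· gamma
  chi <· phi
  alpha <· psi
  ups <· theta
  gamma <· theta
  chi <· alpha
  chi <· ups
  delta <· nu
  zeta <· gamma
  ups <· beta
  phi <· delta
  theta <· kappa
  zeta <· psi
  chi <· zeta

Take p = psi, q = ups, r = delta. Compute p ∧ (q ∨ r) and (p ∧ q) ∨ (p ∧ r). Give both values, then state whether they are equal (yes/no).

q ∨ r = kappa, so p ∧ (q ∨ r) = psi ∧ kappa = psi.
p ∧ q = chi and p ∧ r = chi, so (p ∧ q) ∨ (p ∧ r) = chi ∨ chi = chi.
Equal: no.

psi; chi; no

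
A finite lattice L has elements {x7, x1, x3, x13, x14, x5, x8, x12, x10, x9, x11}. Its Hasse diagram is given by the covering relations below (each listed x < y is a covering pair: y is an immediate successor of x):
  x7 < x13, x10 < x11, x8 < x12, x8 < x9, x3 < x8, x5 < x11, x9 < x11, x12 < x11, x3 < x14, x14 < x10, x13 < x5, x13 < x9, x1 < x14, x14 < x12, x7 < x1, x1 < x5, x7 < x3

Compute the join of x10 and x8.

Common upper bounds of {x10, x8}: x11.
The least among these is x11.

x11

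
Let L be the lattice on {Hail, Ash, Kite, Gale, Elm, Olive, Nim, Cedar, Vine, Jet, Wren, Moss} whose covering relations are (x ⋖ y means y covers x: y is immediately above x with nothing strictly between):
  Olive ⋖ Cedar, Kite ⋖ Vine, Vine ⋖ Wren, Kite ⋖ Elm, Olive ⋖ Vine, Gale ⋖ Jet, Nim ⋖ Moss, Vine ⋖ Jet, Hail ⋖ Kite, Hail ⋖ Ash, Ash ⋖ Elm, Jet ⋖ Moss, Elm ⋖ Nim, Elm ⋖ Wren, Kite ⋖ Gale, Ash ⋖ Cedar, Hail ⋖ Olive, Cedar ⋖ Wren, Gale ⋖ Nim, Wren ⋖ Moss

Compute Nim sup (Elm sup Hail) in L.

Elm ∨ Hail = Elm
Nim ∨ Elm = Nim

Nim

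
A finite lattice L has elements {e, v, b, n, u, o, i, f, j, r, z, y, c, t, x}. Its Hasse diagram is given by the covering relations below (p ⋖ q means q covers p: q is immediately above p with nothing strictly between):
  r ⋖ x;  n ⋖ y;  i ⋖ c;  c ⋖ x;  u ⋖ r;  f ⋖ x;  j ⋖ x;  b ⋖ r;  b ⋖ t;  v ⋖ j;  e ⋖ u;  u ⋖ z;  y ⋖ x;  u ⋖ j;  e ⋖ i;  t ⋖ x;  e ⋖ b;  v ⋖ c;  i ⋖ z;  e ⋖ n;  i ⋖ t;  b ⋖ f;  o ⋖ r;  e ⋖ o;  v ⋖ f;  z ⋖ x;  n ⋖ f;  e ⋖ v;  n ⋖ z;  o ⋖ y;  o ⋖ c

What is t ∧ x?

Common lower bounds of {t, x}: b, e, i, t.
The greatest among these is t.

t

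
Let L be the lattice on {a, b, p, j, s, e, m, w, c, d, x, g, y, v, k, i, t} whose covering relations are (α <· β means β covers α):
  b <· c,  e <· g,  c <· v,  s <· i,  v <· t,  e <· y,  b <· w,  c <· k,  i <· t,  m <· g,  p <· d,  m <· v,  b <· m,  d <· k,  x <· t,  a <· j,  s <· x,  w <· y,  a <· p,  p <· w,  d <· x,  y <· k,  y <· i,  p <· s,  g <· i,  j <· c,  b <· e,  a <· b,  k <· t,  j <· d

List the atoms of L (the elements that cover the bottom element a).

b, j, p

The atoms are exactly the elements that cover a: b, j, p.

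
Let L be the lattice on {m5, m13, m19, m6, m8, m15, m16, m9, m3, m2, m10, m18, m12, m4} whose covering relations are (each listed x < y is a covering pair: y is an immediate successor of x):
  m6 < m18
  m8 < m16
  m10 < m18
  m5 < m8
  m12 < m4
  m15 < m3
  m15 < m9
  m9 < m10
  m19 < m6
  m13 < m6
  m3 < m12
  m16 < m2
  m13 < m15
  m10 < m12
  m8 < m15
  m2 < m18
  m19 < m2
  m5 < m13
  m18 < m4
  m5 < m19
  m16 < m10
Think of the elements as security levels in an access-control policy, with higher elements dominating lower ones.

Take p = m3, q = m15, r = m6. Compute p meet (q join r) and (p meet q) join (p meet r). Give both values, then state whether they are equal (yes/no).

m15; m15; yes

q join r = m18, so p meet (q join r) = m3 meet m18 = m15.
p meet q = m15 and p meet r = m13, so (p meet q) join (p meet r) = m15 join m13 = m15.
Equal: yes.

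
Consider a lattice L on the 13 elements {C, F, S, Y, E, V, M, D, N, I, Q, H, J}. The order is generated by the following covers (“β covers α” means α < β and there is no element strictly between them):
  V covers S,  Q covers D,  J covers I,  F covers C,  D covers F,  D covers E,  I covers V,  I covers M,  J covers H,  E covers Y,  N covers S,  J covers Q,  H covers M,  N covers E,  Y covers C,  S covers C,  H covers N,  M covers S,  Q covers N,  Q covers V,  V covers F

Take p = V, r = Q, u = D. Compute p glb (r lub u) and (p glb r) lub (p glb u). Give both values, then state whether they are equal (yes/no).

r lub u = Q, so p glb (r lub u) = V glb Q = V.
p glb r = V and p glb u = F, so (p glb r) lub (p glb u) = V lub F = V.
Equal: yes.

V; V; yes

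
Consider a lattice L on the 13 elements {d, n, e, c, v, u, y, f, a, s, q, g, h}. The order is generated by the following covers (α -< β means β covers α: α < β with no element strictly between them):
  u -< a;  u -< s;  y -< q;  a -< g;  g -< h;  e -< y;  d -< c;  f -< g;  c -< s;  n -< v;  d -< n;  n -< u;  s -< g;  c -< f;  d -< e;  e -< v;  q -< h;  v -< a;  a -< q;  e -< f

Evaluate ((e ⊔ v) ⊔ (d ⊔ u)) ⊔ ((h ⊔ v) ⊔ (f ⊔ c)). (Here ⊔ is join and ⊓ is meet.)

e ∨ v = v
d ∨ u = u
v ∨ u = a
h ∨ v = h
f ∨ c = f
h ∨ f = h
a ∨ h = h

h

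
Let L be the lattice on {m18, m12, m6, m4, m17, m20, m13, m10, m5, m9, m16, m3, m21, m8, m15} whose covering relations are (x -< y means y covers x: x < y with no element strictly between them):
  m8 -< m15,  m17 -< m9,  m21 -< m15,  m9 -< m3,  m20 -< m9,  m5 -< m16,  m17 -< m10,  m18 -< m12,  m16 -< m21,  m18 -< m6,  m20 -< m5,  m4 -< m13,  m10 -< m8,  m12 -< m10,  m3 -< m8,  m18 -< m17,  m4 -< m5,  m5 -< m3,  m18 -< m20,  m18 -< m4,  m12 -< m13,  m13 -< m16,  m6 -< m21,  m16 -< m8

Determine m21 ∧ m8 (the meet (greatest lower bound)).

m16

Common lower bounds of {m21, m8}: m12, m13, m16, m18, m20, m4, m5.
The greatest among these is m16.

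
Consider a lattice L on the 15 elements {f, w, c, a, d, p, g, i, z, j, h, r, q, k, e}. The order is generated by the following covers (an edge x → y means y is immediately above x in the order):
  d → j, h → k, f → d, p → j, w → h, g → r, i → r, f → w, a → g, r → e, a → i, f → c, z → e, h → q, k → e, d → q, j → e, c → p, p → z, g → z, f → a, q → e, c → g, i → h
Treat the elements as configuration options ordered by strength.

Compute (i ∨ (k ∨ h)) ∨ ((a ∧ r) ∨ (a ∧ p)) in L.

k

k ∨ h = k
i ∨ k = k
a ∧ r = a
a ∧ p = f
a ∨ f = a
k ∨ a = k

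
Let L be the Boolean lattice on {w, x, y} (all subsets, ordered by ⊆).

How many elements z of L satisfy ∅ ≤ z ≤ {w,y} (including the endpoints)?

The interval [∅, {w,y}] = {{w,y}, {w}, {y}, ∅}, which has 4 elements.

4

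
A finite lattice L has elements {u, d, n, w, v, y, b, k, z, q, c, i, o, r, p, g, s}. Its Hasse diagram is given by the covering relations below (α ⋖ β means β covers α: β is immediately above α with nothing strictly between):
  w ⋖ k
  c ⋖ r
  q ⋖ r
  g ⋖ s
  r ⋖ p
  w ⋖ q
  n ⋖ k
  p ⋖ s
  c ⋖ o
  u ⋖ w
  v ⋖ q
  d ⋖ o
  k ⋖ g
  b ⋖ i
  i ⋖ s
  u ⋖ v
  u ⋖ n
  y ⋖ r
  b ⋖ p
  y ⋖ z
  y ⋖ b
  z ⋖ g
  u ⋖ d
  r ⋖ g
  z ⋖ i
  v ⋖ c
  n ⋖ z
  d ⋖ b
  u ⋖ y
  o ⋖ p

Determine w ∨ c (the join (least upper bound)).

r

Common upper bounds of {w, c}: g, p, r, s.
The least among these is r.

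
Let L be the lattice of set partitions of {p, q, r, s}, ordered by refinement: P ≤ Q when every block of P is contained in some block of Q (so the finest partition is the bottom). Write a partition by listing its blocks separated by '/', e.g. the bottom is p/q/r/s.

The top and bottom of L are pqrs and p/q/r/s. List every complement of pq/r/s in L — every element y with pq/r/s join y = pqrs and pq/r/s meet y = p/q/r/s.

Need y with pq/r/s ∨ y = pqrs and pq/r/s ∧ y = p/q/r/s.
Checking each element gives: p/qrs, pr/qs, prs/q, ps/qr.

p/qrs, pr/qs, prs/q, ps/qr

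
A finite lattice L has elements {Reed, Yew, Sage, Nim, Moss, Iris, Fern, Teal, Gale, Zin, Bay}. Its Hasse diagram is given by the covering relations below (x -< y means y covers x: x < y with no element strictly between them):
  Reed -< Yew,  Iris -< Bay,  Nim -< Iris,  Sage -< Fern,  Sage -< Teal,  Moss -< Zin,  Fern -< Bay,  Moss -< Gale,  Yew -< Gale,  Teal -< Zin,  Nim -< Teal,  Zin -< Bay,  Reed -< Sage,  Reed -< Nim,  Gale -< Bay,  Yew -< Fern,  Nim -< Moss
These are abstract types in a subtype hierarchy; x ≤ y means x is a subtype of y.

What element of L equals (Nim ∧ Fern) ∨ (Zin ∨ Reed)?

Nim ∧ Fern = Reed
Zin ∨ Reed = Zin
Reed ∨ Zin = Zin

Zin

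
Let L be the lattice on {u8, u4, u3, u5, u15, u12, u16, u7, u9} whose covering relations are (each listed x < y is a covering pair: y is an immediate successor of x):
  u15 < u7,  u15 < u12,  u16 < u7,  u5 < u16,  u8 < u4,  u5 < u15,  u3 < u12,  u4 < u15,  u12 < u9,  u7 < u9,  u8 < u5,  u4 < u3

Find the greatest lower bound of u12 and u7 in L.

u15

Common lower bounds of {u12, u7}: u15, u4, u5, u8.
The greatest among these is u15.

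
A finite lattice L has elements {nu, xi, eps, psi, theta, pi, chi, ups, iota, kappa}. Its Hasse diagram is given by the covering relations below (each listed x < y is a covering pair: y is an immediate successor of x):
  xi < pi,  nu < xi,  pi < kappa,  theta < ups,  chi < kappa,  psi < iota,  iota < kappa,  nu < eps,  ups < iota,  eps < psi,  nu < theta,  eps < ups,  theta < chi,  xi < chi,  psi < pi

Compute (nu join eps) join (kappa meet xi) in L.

nu ∨ eps = eps
kappa ∧ xi = xi
eps ∨ xi = pi

pi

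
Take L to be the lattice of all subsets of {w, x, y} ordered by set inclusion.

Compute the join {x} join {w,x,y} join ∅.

Common upper bounds of {{x}, {w,x,y}, ∅}: {w,x,y}.
The least among these is {w,x,y}.

{w,x,y}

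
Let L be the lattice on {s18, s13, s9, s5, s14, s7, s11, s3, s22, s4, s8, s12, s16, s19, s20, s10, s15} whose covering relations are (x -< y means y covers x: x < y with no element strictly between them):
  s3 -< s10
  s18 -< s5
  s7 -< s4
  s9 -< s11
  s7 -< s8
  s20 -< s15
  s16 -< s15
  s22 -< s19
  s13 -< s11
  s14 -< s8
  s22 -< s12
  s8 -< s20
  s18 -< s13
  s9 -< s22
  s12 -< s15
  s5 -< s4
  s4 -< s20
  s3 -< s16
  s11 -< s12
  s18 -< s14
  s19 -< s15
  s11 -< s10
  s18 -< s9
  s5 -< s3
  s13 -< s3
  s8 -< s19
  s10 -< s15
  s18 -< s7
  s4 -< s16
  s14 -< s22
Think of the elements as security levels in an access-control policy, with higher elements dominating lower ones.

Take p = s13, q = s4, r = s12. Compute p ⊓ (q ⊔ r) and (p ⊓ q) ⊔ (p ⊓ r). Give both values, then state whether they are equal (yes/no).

q ⊔ r = s15, so p ⊓ (q ⊔ r) = s13 ⊓ s15 = s13.
p ⊓ q = s18 and p ⊓ r = s13, so (p ⊓ q) ⊔ (p ⊓ r) = s18 ⊔ s13 = s13.
Equal: yes.

s13; s13; yes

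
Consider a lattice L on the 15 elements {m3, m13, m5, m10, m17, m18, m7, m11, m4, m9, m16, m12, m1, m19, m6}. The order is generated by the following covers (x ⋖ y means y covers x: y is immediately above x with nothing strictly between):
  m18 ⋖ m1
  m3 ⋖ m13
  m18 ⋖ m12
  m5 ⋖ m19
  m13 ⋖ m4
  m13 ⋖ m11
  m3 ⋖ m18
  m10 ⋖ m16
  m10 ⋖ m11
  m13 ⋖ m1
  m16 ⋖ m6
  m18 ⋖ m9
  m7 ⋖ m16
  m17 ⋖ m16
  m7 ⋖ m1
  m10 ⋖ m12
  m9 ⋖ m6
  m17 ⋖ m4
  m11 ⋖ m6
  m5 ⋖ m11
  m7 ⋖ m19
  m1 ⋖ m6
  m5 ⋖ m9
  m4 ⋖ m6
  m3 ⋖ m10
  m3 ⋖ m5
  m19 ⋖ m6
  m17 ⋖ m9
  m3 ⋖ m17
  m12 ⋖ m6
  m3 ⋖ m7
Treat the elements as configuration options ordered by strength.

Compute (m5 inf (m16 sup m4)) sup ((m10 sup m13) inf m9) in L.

m16 ∨ m4 = m6
m5 ∧ m6 = m5
m10 ∨ m13 = m11
m11 ∧ m9 = m5
m5 ∨ m5 = m5

m5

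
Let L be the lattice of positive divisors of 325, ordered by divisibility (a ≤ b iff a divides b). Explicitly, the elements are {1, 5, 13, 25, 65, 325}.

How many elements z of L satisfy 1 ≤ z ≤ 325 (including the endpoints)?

The interval [1, 325] = {1, 13, 25, 325, 5, 65}, which has 6 elements.

6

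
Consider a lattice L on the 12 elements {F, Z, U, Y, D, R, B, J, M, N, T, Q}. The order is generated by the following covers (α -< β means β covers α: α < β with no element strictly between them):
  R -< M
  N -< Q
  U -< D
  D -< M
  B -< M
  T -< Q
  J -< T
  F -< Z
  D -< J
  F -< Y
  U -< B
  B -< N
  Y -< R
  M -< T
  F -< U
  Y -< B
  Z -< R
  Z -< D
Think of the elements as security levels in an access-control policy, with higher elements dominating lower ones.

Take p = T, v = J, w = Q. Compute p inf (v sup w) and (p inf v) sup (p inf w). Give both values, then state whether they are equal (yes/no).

v sup w = Q, so p inf (v sup w) = T inf Q = T.
p inf v = J and p inf w = T, so (p inf v) sup (p inf w) = J sup T = T.
Equal: yes.

T; T; yes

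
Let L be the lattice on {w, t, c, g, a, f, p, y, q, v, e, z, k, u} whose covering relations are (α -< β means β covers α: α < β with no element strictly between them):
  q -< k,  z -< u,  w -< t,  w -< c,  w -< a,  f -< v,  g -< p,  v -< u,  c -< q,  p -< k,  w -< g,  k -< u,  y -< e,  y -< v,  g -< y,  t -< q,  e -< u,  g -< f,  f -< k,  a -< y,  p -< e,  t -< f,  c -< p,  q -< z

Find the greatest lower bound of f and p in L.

Common lower bounds of {f, p}: g, w.
The greatest among these is g.

g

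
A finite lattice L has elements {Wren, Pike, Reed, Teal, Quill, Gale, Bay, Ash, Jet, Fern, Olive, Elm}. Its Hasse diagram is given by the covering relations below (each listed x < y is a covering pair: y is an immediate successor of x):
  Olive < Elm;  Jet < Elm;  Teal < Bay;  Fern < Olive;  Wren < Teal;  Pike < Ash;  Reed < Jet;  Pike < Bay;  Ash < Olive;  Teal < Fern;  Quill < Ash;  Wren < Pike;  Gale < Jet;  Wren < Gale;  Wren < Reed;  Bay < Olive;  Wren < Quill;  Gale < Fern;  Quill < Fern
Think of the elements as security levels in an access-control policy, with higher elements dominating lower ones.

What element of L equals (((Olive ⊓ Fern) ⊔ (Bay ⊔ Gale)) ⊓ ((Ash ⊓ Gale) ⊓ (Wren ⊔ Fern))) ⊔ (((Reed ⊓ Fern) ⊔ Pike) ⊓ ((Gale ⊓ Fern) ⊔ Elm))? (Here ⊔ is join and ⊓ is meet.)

Pike

Olive ∧ Fern = Fern
Bay ∨ Gale = Olive
Fern ∨ Olive = Olive
Ash ∧ Gale = Wren
Wren ∨ Fern = Fern
Wren ∧ Fern = Wren
Olive ∧ Wren = Wren
Reed ∧ Fern = Wren
Wren ∨ Pike = Pike
Gale ∧ Fern = Gale
Gale ∨ Elm = Elm
Pike ∧ Elm = Pike
Wren ∨ Pike = Pike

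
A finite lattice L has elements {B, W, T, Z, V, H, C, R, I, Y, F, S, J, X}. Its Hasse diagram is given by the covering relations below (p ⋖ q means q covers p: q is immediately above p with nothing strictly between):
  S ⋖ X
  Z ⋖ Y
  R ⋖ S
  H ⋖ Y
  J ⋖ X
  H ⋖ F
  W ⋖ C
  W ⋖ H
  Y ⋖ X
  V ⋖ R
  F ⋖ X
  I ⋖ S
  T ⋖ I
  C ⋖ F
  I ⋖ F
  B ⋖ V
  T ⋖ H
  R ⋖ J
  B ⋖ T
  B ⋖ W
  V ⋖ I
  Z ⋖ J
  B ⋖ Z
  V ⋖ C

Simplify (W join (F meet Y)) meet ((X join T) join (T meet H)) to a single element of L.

F ∧ Y = H
W ∨ H = H
X ∨ T = X
T ∧ H = T
X ∨ T = X
H ∧ X = H

H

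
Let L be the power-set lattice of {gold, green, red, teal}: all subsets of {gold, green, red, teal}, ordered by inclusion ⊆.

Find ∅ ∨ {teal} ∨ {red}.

{red,teal}

Under ⊆, join is union: ∅ ∪ {teal} ∪ {red} = {red,teal}.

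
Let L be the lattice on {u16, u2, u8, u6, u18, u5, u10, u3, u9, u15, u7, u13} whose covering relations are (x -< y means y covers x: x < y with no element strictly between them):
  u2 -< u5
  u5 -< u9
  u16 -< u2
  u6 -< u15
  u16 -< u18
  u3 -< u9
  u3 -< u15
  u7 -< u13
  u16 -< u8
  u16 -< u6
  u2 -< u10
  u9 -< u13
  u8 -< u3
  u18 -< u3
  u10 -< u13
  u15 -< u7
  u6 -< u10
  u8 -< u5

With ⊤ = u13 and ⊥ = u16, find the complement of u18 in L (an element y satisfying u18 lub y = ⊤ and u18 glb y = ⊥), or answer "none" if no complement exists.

u10

Need y with u18 ∨ y = u13 and u18 ∧ y = u16.
Checking each element gives: u10.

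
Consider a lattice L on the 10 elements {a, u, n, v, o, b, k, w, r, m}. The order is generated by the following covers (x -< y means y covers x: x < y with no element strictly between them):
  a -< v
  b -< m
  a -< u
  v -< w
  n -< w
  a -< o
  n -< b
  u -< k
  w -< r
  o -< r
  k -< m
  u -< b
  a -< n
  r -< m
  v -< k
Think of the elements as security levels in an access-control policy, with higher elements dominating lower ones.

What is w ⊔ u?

Common upper bounds of {w, u}: m.
The least among these is m.

m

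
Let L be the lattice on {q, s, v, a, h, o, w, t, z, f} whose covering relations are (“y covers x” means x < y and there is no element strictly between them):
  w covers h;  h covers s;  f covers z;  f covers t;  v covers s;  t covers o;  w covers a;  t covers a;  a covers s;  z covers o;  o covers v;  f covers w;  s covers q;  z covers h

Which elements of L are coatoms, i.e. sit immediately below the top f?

The coatoms are exactly the elements covered by f: t, w, z.

t, w, z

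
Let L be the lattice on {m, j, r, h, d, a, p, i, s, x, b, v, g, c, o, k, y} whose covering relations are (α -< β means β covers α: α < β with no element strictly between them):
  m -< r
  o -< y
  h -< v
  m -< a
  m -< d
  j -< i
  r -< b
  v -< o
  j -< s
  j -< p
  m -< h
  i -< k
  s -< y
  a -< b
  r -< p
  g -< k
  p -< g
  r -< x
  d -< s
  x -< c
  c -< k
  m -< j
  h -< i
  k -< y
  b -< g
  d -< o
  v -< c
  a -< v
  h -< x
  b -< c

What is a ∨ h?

v

Common upper bounds of {a, h}: c, k, o, v, y.
The least among these is v.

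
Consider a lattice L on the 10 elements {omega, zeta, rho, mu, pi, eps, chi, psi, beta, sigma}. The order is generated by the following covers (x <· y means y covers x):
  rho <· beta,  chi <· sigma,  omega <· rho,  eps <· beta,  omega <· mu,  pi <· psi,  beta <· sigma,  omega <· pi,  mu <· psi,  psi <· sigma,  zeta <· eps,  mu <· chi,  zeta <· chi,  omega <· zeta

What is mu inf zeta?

Common lower bounds of {mu, zeta}: omega.
The greatest among these is omega.

omega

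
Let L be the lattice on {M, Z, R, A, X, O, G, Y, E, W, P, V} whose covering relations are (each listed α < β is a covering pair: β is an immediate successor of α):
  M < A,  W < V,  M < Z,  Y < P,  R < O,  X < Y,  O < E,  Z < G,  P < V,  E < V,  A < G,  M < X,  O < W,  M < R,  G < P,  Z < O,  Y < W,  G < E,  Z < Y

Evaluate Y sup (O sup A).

O ∨ A = E
Y ∨ E = V

V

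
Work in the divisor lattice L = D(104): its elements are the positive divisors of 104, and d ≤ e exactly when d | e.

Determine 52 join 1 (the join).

52

Common upper bounds of {52, 1}: 104, 52.
The least among these is 52.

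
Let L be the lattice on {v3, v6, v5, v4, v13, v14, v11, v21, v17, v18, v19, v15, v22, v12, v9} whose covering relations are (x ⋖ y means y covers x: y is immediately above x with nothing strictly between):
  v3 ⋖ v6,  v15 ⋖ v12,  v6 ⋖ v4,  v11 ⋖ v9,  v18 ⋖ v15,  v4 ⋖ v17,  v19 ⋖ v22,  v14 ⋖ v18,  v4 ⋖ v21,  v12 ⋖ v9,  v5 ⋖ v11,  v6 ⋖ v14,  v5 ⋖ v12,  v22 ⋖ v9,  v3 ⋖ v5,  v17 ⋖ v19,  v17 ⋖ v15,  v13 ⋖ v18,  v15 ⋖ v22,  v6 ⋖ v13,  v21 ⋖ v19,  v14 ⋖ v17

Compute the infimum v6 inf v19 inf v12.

v6

Common lower bounds of {v6, v19, v12}: v3, v6.
The greatest among these is v6.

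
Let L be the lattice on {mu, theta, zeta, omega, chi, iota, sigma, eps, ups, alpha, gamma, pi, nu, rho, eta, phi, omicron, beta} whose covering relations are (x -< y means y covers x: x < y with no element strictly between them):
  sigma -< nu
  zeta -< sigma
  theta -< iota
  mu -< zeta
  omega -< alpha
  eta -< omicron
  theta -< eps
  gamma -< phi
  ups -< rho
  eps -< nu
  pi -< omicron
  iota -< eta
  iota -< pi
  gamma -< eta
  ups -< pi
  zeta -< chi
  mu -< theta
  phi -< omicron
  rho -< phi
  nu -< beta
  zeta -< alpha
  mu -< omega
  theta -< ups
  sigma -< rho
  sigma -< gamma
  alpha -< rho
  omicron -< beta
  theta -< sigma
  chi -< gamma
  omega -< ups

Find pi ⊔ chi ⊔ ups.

omicron

Common upper bounds of {pi, chi, ups}: beta, omicron.
The least among these is omicron.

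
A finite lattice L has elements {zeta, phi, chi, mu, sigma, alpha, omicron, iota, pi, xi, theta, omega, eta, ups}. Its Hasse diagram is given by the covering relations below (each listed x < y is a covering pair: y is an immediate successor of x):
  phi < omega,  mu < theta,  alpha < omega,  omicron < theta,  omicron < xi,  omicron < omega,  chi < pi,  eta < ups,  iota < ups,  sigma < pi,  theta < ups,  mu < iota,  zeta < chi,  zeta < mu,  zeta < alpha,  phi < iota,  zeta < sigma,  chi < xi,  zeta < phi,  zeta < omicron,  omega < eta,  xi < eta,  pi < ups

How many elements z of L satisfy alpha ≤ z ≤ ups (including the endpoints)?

4

The interval [alpha, ups] = {alpha, eta, omega, ups}, which has 4 elements.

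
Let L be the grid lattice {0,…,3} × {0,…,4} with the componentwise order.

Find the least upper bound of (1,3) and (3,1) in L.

(3,3)

In a product of chains, the join is componentwise max, giving (3,3).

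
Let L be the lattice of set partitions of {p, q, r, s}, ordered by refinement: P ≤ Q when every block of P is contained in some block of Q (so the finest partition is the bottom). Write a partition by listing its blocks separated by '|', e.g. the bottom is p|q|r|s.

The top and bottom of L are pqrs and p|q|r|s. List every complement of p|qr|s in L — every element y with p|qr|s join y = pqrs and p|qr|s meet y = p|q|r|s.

pqs|r, pq|rs, prs|q, pr|qs

Need y with p|qr|s ∨ y = pqrs and p|qr|s ∧ y = p|q|r|s.
Checking each element gives: pqs|r, pq|rs, prs|q, pr|qs.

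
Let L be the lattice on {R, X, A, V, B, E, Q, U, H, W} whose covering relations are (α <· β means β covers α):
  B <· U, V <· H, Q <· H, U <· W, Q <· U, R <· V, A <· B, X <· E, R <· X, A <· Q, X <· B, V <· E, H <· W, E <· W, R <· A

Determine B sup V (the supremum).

W

Common upper bounds of {B, V}: W.
The least among these is W.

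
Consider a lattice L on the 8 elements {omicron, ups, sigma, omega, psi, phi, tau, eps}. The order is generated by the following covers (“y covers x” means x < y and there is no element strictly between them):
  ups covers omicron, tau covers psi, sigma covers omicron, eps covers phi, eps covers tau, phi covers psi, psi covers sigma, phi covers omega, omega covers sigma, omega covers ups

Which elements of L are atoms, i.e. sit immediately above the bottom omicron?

The atoms are exactly the elements that cover omicron: sigma, ups.

sigma, ups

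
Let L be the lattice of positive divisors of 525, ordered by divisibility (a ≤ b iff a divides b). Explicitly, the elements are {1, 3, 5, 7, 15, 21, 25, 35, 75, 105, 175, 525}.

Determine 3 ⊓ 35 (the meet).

In the divisibility order, the meet is the greatest common divisor: gcd(3, 35) = 1.

1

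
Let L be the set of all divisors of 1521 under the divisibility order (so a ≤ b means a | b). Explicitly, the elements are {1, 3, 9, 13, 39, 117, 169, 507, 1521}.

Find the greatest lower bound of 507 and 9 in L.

3

In the divisibility order, the meet is the greatest common divisor: gcd(507, 9) = 3.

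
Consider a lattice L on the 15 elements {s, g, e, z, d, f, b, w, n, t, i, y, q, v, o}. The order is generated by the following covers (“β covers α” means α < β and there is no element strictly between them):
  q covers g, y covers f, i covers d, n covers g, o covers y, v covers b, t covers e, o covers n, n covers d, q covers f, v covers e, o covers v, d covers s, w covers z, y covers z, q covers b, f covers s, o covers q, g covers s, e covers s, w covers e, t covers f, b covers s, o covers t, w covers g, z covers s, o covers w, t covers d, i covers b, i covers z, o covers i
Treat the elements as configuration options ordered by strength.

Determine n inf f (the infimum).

s

Common lower bounds of {n, f}: s.
The greatest among these is s.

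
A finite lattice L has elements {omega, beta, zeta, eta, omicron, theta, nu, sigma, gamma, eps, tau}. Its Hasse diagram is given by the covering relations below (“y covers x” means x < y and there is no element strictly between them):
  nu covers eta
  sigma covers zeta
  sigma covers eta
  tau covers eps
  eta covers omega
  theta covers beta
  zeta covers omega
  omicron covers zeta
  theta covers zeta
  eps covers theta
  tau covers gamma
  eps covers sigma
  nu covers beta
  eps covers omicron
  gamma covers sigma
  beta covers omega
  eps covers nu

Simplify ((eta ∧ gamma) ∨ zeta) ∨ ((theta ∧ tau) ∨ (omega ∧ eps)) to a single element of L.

eta ∧ gamma = eta
eta ∨ zeta = sigma
theta ∧ tau = theta
omega ∧ eps = omega
theta ∨ omega = theta
sigma ∨ theta = eps

eps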